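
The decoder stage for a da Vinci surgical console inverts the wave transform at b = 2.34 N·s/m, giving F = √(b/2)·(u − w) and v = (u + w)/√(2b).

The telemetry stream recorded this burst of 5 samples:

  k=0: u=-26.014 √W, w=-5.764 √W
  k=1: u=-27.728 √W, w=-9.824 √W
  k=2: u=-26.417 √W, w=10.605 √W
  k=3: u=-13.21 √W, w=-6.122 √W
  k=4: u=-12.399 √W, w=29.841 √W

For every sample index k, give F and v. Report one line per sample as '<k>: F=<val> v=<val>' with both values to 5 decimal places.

0: F=-21.90372 v=-14.68939
1: F=-19.36614 v=-17.35842
2: F=-40.04542 v=-7.30910
3: F=-7.66684 v=-8.93622
4: F=-45.68955 v=8.06257

k=0: u−w=-20.25000, u+w=-31.77800; √(b/2)=1.08167, √(2b)=2.16333; F=1.08167×(-20.25)=-21.90372, v=-31.77800/2.16333=-14.68939
k=1: u−w=-17.90400, u+w=-37.55200; √(b/2)=1.08167, √(2b)=2.16333; F=1.08167×(-17.904)=-19.36614, v=-37.55200/2.16333=-17.35842
k=2: u−w=-37.02200, u+w=-15.81200; √(b/2)=1.08167, √(2b)=2.16333; F=1.08167×(-37.022)=-40.04542, v=-15.81200/2.16333=-7.30910
k=3: u−w=-7.08800, u+w=-19.33200; √(b/2)=1.08167, √(2b)=2.16333; F=1.08167×(-7.088)=-7.66684, v=-19.33200/2.16333=-8.93622
k=4: u−w=-42.24000, u+w=17.44200; √(b/2)=1.08167, √(2b)=2.16333; F=1.08167×(-42.24)=-45.68955, v=17.44200/2.16333=8.06257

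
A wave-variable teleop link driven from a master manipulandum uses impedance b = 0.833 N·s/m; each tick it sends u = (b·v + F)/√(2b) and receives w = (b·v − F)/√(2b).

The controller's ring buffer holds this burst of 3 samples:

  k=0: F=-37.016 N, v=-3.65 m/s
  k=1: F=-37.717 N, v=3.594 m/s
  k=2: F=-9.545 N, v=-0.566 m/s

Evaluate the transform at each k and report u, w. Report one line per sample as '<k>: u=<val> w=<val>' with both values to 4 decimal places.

0: u=-31.0338 w=26.3226
1: u=-26.9019 w=31.5408
2: u=-7.7603 w=7.0297

k=0: b·v=0.833×(-3.65)=-3.0404; √(2b)=1.2907; u=(-3.0404+(-37.016))/1.2907=-31.0338, w=(-3.0404−(-37.016))/1.2907=26.3226
k=1: b·v=0.833×3.594=2.9938; √(2b)=1.2907; u=(2.9938+(-37.717))/1.2907=-26.9019, w=(2.9938−(-37.717))/1.2907=31.5408
k=2: b·v=0.833×(-0.566)=-0.4715; √(2b)=1.2907; u=(-0.4715+(-9.545))/1.2907=-7.7603, w=(-0.4715−(-9.545))/1.2907=7.0297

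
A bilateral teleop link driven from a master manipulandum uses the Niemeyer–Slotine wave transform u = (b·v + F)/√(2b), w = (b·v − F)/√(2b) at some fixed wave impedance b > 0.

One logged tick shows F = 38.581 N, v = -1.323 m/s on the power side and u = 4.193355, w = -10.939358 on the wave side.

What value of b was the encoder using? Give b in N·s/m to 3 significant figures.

b = 13 N·s/m

u + w = -6.746003;  u + w = √(2b)·v, so √(2b) = -6.746003/(-1.323) = 5.099020.
b = (√(2b))²/2 = 26.000001/2 = 13.000001.
(Check via u − w = 2F/√(2b): u − w = 15.132713, 2F/√(2b) = 15.132713.)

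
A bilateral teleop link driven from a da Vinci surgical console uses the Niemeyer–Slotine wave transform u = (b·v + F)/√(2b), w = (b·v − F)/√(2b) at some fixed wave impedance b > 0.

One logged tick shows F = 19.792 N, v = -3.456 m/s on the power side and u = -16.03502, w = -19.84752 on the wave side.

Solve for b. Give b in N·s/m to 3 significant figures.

b = 53.9 N·s/m

u + w = -35.8825;  u + w = √(2b)·v, so √(2b) = -35.8825/(-3.456) = 10.3827.
b = (√(2b))²/2 = 107.8000/2 = 53.9000.
(Check via u − w = 2F/√(2b): u − w = 3.8125, 2F/√(2b) = 3.8125.)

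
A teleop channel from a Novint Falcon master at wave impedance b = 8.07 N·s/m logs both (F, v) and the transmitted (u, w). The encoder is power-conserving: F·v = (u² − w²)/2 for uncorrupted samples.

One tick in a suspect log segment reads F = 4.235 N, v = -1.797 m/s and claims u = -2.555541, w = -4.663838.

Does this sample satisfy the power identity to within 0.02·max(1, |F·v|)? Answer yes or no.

yes

F·v = 4.235×(-1.797) = -7.610295 W.
(u² − w²)/2 = (6.530790 − 21.751385)/2 = -7.610298 W.
|Δ| = 0.000003;  2% of max(1, |F·v|) = 0.152206.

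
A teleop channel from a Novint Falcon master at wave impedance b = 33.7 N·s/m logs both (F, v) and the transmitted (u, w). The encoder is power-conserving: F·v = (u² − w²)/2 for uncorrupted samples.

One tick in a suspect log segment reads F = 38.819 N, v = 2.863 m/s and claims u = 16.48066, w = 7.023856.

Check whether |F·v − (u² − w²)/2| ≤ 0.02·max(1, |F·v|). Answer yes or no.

F·v = 38.819×2.863 = 111.138797 W.
(u² − w²)/2 = (271.612154 − 49.334553)/2 = 111.138800 W.
|Δ| = 0.000003;  2% of max(1, |F·v|) = 2.222776.

yes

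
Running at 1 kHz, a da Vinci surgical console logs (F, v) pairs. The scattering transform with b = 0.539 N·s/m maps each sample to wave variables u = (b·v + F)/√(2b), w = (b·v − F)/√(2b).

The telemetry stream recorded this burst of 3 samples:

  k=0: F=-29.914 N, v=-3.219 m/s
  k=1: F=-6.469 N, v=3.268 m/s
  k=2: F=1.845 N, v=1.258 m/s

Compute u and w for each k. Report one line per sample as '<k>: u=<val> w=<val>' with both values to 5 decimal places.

0: u=-30.48254 w=27.14036
1: u=-4.53404 w=7.92710
2: u=2.43007 w=-1.12393

k=0: b·v=0.539×(-3.219)=-1.73504; √(2b)=1.03827; u=(-1.73504+(-29.914))/1.03827=-30.48254, w=(-1.73504−(-29.914))/1.03827=27.14036
k=1: b·v=0.539×3.268=1.76145; √(2b)=1.03827; u=(1.76145+(-6.469))/1.03827=-4.53404, w=(1.76145−(-6.469))/1.03827=7.92710
k=2: b·v=0.539×1.258=0.67806; √(2b)=1.03827; u=(0.67806+1.845)/1.03827=2.43007, w=(0.67806−1.845)/1.03827=-1.12393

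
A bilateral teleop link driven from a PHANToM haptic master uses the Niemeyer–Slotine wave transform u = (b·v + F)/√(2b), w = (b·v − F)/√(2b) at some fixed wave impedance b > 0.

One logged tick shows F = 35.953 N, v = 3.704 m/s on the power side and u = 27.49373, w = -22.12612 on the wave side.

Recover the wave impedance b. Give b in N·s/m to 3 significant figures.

b = 1.05 N·s/m

u + w = 5.36761;  u + w = √(2b)·v, so √(2b) = 5.36761/3.704 = 1.44914.
b = (√(2b))²/2 = 2.10000/2 = 1.05000.
(Check via u − w = 2F/√(2b): u − w = 49.61985, 2F/√(2b) = 49.61982.)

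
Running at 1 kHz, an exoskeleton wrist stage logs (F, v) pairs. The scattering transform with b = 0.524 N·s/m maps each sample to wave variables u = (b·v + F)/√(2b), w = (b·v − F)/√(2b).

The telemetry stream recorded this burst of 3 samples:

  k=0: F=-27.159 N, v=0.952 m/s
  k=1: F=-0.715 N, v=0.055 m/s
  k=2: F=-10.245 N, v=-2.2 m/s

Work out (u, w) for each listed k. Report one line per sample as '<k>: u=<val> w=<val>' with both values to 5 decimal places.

0: u=-26.04246 w=27.01704
1: u=-0.67028 w=0.72659
2: u=-11.13372 w=8.88154

k=0: b·v=0.524×0.952=0.49885; √(2b)=1.02372; u=(0.49885+(-27.159))/1.02372=-26.04246, w=(0.49885−(-27.159))/1.02372=27.01704
k=1: b·v=0.524×0.055=0.02882; √(2b)=1.02372; u=(0.02882+(-0.715))/1.02372=-0.67028, w=(0.02882−(-0.715))/1.02372=0.72659
k=2: b·v=0.524×(-2.2)=-1.15280; √(2b)=1.02372; u=(-1.15280+(-10.245))/1.02372=-11.13372, w=(-1.15280−(-10.245))/1.02372=8.88154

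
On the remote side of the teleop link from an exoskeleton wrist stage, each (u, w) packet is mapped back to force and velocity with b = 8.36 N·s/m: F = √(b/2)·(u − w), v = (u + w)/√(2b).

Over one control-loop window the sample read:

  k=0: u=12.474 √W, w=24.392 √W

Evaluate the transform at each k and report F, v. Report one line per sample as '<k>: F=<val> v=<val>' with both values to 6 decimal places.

0: F=-24.366409 v=9.015875

k=0: u−w=-11.918000, u+w=36.866000; √(b/2)=2.044505, √(2b)=4.089010; F=2.044505×(-11.918)=-24.366409, v=36.866000/4.089010=9.015875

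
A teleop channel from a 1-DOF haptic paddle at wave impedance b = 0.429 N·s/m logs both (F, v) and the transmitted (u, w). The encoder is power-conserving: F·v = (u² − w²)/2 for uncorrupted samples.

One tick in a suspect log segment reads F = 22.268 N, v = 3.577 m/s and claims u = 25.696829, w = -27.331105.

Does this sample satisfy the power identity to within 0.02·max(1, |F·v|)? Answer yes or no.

F·v = 22.268×3.577 = 79.652636 W.
(u² − w²)/2 = (660.327021 − 746.989301)/2 = -43.331140 W.
|Δ| = 122.983776;  2% of max(1, |F·v|) = 1.593053.

no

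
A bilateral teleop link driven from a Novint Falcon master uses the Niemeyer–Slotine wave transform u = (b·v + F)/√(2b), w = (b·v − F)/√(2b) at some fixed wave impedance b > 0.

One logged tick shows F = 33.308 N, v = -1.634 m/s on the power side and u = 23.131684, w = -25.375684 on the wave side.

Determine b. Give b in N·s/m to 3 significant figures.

u + w = -2.244000;  u + w = √(2b)·v, so √(2b) = -2.244000/(-1.634) = 1.373317.
b = (√(2b))²/2 = 1.886000/2 = 0.943000.
(Check via u − w = 2F/√(2b): u − w = 48.507368, 2F/√(2b) = 48.507373.)

b = 0.943 N·s/m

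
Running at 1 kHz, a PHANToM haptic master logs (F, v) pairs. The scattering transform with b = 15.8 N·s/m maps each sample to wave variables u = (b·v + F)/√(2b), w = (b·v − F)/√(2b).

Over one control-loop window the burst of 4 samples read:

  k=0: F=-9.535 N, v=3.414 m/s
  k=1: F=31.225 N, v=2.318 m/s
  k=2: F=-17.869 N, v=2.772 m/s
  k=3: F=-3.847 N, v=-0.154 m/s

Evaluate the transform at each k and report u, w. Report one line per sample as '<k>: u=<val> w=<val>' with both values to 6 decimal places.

0: u=7.899508 w=11.291909
1: u=12.069867 w=0.960510
2: u=4.612491 w=10.969996
3: u=-1.117197 w=0.251504

k=0: b·v=15.8×3.414=53.941200; √(2b)=5.621388; u=(53.941200+(-9.535))/5.621388=7.899508, w=(53.941200−(-9.535))/5.621388=11.291909
k=1: b·v=15.8×2.318=36.624400; √(2b)=5.621388; u=(36.624400+31.225)/5.621388=12.069867, w=(36.624400−31.225)/5.621388=0.960510
k=2: b·v=15.8×2.772=43.797600; √(2b)=5.621388; u=(43.797600+(-17.869))/5.621388=4.612491, w=(43.797600−(-17.869))/5.621388=10.969996
k=3: b·v=15.8×(-0.154)=-2.433200; √(2b)=5.621388; u=(-2.433200+(-3.847))/5.621388=-1.117197, w=(-2.433200−(-3.847))/5.621388=0.251504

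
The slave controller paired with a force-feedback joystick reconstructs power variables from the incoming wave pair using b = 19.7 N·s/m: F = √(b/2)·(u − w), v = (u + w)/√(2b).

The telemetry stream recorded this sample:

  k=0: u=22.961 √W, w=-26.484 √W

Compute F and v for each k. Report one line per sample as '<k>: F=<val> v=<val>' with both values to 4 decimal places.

0: F=155.1817 v=-0.5613

k=0: u−w=49.4450, u+w=-3.5230; √(b/2)=3.1385, √(2b)=6.2769; F=3.1385×49.445=155.1817, v=-3.5230/6.2769=-0.5613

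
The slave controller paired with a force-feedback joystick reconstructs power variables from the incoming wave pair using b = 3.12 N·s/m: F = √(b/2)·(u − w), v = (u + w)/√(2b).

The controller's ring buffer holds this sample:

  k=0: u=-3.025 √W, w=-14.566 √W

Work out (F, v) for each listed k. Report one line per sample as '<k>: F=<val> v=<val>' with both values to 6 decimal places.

0: F=14.414704 v=-7.042036

k=0: u−w=11.541000, u+w=-17.591000; √(b/2)=1.249000, √(2b)=2.497999; F=1.249000×11.541=14.414704, v=-17.591000/2.497999=-7.042036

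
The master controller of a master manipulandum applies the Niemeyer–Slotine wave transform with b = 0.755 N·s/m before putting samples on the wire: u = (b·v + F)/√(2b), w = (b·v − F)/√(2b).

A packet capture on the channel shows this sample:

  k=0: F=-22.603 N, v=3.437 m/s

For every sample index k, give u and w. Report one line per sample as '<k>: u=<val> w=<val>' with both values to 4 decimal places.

k=0: b·v=0.755×3.437=2.5949; √(2b)=1.2288; u=(2.5949+(-22.603))/1.2288=-16.2823, w=(2.5949−(-22.603))/1.2288=20.5058

0: u=-16.2823 w=20.5058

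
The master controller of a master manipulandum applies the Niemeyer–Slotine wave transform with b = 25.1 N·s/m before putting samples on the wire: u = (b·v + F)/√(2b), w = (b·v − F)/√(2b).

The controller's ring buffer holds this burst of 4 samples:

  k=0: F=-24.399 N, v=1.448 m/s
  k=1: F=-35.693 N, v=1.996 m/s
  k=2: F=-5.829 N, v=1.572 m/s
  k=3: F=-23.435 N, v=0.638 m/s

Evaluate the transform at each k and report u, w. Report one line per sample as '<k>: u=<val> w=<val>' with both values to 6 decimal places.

k=0: b·v=25.1×1.448=36.344800; √(2b)=7.085196; u=(36.344800+(-24.399))/7.085196=1.686023, w=(36.344800−(-24.399))/7.085196=8.573341
k=1: b·v=25.1×1.996=50.099600; √(2b)=7.085196; u=(50.099600+(-35.693))/7.085196=2.033338, w=(50.099600−(-35.693))/7.085196=12.108713
k=2: b·v=25.1×1.572=39.457200; √(2b)=7.085196; u=(39.457200+(-5.829))/7.085196=4.746263, w=(39.457200−(-5.829))/7.085196=6.391665
k=3: b·v=25.1×0.638=16.013800; √(2b)=7.085196; u=(16.013800+(-23.435))/7.085196=-1.047423, w=(16.013800−(-23.435))/7.085196=5.567778

0: u=1.686023 w=8.573341
1: u=2.033338 w=12.108713
2: u=4.746263 w=6.391665
3: u=-1.047423 w=5.567778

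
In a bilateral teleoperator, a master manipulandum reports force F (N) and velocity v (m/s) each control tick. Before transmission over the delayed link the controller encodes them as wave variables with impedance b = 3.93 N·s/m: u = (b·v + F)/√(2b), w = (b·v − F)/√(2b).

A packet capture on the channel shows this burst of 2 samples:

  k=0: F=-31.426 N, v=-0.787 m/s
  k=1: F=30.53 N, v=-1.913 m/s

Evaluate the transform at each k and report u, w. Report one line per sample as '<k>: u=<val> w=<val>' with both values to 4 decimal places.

0: u=-12.3125 w=10.1061
1: u=8.2081 w=-13.5713

k=0: b·v=3.93×(-0.787)=-3.0929; √(2b)=2.8036; u=(-3.0929+(-31.426))/2.8036=-12.3125, w=(-3.0929−(-31.426))/2.8036=10.1061
k=1: b·v=3.93×(-1.913)=-7.5181; √(2b)=2.8036; u=(-7.5181+30.53)/2.8036=8.2081, w=(-7.5181−30.53)/2.8036=-13.5713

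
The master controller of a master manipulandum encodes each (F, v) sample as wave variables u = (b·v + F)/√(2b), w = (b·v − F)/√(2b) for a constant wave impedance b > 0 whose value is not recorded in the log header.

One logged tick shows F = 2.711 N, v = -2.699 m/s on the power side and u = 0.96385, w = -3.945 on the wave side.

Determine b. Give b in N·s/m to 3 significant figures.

u + w = -2.98115;  u + w = √(2b)·v, so √(2b) = -2.98115/(-2.699) = 1.10454.
b = (√(2b))²/2 = 1.22001/2 = 0.61000.
(Check via u − w = 2F/√(2b): u − w = 4.90885, 2F/√(2b) = 4.90884.)

b = 0.61 N·s/m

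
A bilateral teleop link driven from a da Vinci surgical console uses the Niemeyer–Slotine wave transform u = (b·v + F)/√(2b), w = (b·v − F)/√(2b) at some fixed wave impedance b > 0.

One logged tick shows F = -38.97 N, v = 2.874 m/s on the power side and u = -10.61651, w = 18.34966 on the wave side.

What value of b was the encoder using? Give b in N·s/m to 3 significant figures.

u + w = 7.7332;  u + w = √(2b)·v, so √(2b) = 7.7332/2.874 = 2.6907.
b = (√(2b))²/2 = 7.2400/2 = 3.6200.
(Check via u − w = 2F/√(2b): u − w = -28.9662, 2F/√(2b) = -28.9661.)

b = 3.62 N·s/m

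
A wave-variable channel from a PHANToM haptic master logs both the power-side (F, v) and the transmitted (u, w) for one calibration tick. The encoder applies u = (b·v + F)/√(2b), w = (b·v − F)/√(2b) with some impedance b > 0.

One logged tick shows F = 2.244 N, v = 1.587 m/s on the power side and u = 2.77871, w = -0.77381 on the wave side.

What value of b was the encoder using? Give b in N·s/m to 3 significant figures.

u + w = 2.00490;  u + w = √(2b)·v, so √(2b) = 2.00490/1.587 = 1.26333.
b = (√(2b))²/2 = 1.59600/2 = 0.79800.
(Check via u − w = 2F/√(2b): u − w = 3.55252, 2F/√(2b) = 3.55252.)

b = 0.798 N·s/m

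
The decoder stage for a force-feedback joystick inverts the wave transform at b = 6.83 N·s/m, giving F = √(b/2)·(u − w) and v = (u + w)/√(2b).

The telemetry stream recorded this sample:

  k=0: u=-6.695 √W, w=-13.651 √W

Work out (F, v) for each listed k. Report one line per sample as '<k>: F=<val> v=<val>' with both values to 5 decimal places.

0: F=12.85449 v=-5.50495

k=0: u−w=6.95600, u+w=-20.34600; √(b/2)=1.84797, √(2b)=3.69594; F=1.84797×6.956=12.85449, v=-20.34600/3.69594=-5.50495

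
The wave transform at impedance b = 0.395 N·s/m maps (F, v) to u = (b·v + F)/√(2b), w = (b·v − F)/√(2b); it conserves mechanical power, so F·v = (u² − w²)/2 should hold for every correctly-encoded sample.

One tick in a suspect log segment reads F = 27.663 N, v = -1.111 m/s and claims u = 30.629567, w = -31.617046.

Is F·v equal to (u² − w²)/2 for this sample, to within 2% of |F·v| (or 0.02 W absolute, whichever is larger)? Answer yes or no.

F·v = 27.663×(-1.111) = -30.733593 W.
(u² − w²)/2 = (938.170375 − 999.637598)/2 = -30.733612 W.
|Δ| = 0.000019;  2% of max(1, |F·v|) = 0.614672.

yes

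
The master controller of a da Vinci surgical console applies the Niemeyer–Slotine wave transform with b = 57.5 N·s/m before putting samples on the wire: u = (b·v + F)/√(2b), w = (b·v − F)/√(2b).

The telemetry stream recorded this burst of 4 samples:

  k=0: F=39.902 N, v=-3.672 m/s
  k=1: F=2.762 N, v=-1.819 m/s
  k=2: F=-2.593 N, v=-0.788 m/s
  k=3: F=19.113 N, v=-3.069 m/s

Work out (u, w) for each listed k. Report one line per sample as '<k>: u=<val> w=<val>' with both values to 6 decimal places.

k=0: b·v=57.5×(-3.672)=-211.140000; √(2b)=10.723805; u=(-211.140000+39.902)/10.723805=-15.968026, w=(-211.140000−39.902)/10.723805=-23.409787
k=1: b·v=57.5×(-1.819)=-104.592500; √(2b)=10.723805; u=(-104.592500+2.762)/10.723805=-9.495743, w=(-104.592500−2.762)/10.723805=-10.010859
k=2: b·v=57.5×(-0.788)=-45.310000; √(2b)=10.723805; u=(-45.310000+(-2.593))/10.723805=-4.466978, w=(-45.310000−(-2.593))/10.723805=-3.983381
k=3: b·v=57.5×(-3.069)=-176.467500; √(2b)=10.723805; u=(-176.467500+19.113)/10.723805=-14.673383, w=(-176.467500−19.113)/10.723805=-18.237976

0: u=-15.968026 w=-23.409787
1: u=-9.495743 w=-10.010859
2: u=-4.466978 w=-3.983381
3: u=-14.673383 w=-18.237976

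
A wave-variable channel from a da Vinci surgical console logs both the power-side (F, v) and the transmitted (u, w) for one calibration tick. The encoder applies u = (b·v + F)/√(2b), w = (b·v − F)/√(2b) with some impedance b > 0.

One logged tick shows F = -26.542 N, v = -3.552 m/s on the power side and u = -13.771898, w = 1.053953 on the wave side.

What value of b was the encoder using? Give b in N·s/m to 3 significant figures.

b = 6.41 N·s/m

u + w = -12.717945;  u + w = √(2b)·v, so √(2b) = -12.717945/(-3.552) = 3.580503.
b = (√(2b))²/2 = 12.819998/2 = 6.409999.
(Check via u − w = 2F/√(2b): u − w = -14.825851, 2F/√(2b) = -14.825852.)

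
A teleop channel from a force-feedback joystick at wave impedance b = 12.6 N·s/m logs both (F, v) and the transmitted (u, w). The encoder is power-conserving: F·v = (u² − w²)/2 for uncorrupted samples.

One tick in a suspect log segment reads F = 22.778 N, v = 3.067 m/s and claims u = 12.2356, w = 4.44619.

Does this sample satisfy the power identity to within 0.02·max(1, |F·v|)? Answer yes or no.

no

F·v = 22.778×3.067 = 69.86013 W.
(u² − w²)/2 = (149.70991 − 19.76861)/2 = 64.97065 W.
|Δ| = 4.88948;  2% of max(1, |F·v|) = 1.39720.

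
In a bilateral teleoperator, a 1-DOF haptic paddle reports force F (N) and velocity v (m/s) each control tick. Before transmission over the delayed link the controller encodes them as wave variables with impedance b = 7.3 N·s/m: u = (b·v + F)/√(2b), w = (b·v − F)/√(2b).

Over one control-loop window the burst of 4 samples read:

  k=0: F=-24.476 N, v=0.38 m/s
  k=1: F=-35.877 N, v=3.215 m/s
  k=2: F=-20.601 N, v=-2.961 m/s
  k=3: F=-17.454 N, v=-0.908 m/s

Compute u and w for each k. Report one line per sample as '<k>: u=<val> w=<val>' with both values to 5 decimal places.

0: u=-5.67967 w=7.13165
1: u=-3.24719 w=15.53169
2: u=-11.04851 w=-0.26545
3: u=-6.30265 w=2.83319

k=0: b·v=7.3×0.38=2.77400; √(2b)=3.82099; u=(2.77400+(-24.476))/3.82099=-5.67967, w=(2.77400−(-24.476))/3.82099=7.13165
k=1: b·v=7.3×3.215=23.46950; √(2b)=3.82099; u=(23.46950+(-35.877))/3.82099=-3.24719, w=(23.46950−(-35.877))/3.82099=15.53169
k=2: b·v=7.3×(-2.961)=-21.61530; √(2b)=3.82099; u=(-21.61530+(-20.601))/3.82099=-11.04851, w=(-21.61530−(-20.601))/3.82099=-0.26545
k=3: b·v=7.3×(-0.908)=-6.62840; √(2b)=3.82099; u=(-6.62840+(-17.454))/3.82099=-6.30265, w=(-6.62840−(-17.454))/3.82099=2.83319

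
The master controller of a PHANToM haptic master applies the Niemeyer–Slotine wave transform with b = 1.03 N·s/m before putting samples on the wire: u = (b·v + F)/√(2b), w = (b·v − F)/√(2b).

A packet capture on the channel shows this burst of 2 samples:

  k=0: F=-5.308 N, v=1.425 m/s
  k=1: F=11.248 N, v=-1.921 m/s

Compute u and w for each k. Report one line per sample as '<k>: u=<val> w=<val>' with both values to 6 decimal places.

0: u=-2.675629 w=4.720889
1: u=6.458276 w=-9.215430

k=0: b·v=1.03×1.425=1.467750; √(2b)=1.435270; u=(1.467750+(-5.308))/1.435270=-2.675629, w=(1.467750−(-5.308))/1.435270=4.720889
k=1: b·v=1.03×(-1.921)=-1.978630; √(2b)=1.435270; u=(-1.978630+11.248)/1.435270=6.458276, w=(-1.978630−11.248)/1.435270=-9.215430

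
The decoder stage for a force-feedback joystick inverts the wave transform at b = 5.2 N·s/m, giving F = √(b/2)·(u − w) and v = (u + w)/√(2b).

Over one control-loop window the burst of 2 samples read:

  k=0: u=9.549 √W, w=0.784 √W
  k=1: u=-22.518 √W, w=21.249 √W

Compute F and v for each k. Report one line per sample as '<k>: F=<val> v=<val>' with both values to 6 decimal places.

0: F=14.133138 v=3.204127
1: F=-70.572167 v=-0.393500

k=0: u−w=8.765000, u+w=10.333000; √(b/2)=1.612452, √(2b)=3.224903; F=1.612452×8.765=14.133138, v=10.333000/3.224903=3.204127
k=1: u−w=-43.767000, u+w=-1.269000; √(b/2)=1.612452, √(2b)=3.224903; F=1.612452×(-43.767)=-70.572167, v=-1.269000/3.224903=-0.393500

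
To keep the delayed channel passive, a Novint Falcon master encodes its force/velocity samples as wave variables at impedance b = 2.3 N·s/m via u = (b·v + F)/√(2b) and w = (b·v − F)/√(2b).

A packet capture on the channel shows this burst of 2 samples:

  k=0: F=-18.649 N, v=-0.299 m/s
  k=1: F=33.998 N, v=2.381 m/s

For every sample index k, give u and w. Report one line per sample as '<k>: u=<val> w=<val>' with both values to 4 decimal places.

0: u=-9.0158 w=8.3745
1: u=18.4050 w=-13.2983

k=0: b·v=2.3×(-0.299)=-0.6877; √(2b)=2.1448; u=(-0.6877+(-18.649))/2.1448=-9.0158, w=(-0.6877−(-18.649))/2.1448=8.3745
k=1: b·v=2.3×2.381=5.4763; √(2b)=2.1448; u=(5.4763+33.998)/2.1448=18.4050, w=(5.4763−33.998)/2.1448=-13.2983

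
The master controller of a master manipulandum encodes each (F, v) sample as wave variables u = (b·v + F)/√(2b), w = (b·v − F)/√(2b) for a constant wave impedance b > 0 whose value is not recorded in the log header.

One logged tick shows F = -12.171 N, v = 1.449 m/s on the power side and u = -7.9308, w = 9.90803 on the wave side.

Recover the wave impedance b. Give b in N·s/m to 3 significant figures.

u + w = 1.97723;  u + w = √(2b)·v, so √(2b) = 1.97723/1.449 = 1.36455.
b = (√(2b))²/2 = 1.86199/2 = 0.93100.
(Check via u − w = 2F/√(2b): u − w = -17.83883, 2F/√(2b) = -17.83887.)

b = 0.931 N·s/m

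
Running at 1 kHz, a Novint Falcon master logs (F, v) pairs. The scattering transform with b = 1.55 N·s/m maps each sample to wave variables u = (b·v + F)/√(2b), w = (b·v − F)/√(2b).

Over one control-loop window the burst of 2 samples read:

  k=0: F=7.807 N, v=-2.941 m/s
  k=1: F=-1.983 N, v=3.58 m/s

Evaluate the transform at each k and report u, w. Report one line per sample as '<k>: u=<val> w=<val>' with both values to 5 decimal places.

k=0: b·v=1.55×(-2.941)=-4.55855; √(2b)=1.76068; u=(-4.55855+7.807)/1.76068=1.84500, w=(-4.55855−7.807)/1.76068=-7.02316
k=1: b·v=1.55×3.58=5.54900; √(2b)=1.76068; u=(5.54900+(-1.983))/1.76068=2.02535, w=(5.54900−(-1.983))/1.76068=4.27789

0: u=1.84500 w=-7.02316
1: u=2.02535 w=4.27789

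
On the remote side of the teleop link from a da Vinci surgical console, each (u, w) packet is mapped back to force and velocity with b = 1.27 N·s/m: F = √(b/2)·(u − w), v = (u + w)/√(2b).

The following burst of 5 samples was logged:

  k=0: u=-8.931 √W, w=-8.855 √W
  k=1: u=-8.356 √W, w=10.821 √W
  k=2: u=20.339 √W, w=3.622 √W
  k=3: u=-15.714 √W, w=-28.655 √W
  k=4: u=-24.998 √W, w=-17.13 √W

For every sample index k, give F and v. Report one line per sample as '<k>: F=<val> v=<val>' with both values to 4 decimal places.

k=0: u−w=-0.0760, u+w=-17.7860; √(b/2)=0.7969, √(2b)=1.5937; F=0.7969×(-0.076)=-0.0606, v=-17.7860/1.5937=-11.1599
k=1: u−w=-19.1770, u+w=2.4650; √(b/2)=0.7969, √(2b)=1.5937; F=0.7969×(-19.177)=-15.2816, v=2.4650/1.5937=1.5467
k=2: u−w=16.7170, u+w=23.9610; √(b/2)=0.7969, √(2b)=1.5937; F=0.7969×16.717=13.3213, v=23.9610/1.5937=15.0345
k=3: u−w=12.9410, u+w=-44.3690; √(b/2)=0.7969, √(2b)=1.5937; F=0.7969×12.941=10.3123, v=-44.3690/1.5937=-27.8396
k=4: u−w=-7.8680, u+w=-42.1280; √(b/2)=0.7969, √(2b)=1.5937; F=0.7969×(-7.868)=-6.2698, v=-42.1280/1.5937=-26.4335

0: F=-0.0606 v=-11.1599
1: F=-15.2816 v=1.5467
2: F=13.3213 v=15.0345
3: F=10.3123 v=-27.8396
4: F=-6.2698 v=-26.4335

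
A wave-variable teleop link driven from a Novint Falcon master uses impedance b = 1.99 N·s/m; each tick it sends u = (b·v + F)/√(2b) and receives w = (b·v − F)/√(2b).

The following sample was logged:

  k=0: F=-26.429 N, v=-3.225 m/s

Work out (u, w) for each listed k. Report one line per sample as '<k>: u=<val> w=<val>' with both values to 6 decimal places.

k=0: b·v=1.99×(-3.225)=-6.417750; √(2b)=1.994994; u=(-6.417750+(-26.429))/1.994994=-16.464588, w=(-6.417750−(-26.429))/1.994994=10.030733

0: u=-16.464588 w=10.030733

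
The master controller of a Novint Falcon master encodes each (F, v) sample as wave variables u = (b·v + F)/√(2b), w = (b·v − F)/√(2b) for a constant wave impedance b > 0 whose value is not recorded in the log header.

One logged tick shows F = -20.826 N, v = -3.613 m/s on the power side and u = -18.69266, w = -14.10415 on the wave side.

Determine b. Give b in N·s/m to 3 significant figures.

u + w = -32.79681;  u + w = √(2b)·v, so √(2b) = -32.79681/(-3.613) = 9.07745.
b = (√(2b))²/2 = 82.40001/2 = 41.20001.
(Check via u − w = 2F/√(2b): u − w = -4.58851, 2F/√(2b) = -4.58852.)

b = 41.2 N·s/m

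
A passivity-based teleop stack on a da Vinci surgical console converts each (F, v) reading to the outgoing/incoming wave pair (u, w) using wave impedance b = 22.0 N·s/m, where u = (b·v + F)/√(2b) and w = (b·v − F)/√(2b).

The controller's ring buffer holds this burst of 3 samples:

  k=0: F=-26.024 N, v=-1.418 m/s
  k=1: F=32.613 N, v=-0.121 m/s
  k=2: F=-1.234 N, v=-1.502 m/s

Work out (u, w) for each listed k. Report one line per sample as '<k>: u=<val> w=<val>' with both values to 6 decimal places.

k=0: b·v=22.0×(-1.418)=-31.196000; √(2b)=6.633250; u=(-31.196000+(-26.024))/6.633250=-8.626240, w=(-31.196000−(-26.024))/6.633250=-0.779708
k=1: b·v=22.0×(-0.121)=-2.662000; √(2b)=6.633250; u=(-2.662000+32.613)/6.633250=4.515283, w=(-2.662000−32.613)/6.633250=-5.317906
k=2: b·v=22.0×(-1.502)=-33.044000; √(2b)=6.633250; u=(-33.044000+(-1.234))/6.633250=-5.167603, w=(-33.044000−(-1.234))/6.633250=-4.795538

0: u=-8.626240 w=-0.779708
1: u=4.515283 w=-5.317906
2: u=-5.167603 w=-4.795538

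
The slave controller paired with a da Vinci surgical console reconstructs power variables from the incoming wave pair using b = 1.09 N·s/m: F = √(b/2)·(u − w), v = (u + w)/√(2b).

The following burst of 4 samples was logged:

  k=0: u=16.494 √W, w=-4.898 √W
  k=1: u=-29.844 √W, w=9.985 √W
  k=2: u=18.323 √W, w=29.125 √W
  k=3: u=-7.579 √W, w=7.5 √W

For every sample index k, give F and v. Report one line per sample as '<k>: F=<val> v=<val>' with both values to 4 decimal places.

0: F=15.7925 v=7.8538
1: F=-29.4034 v=-13.4502
2: F=-7.9745 v=32.1358
3: F=-11.1319 v=-0.0535

k=0: u−w=21.3920, u+w=11.5960; √(b/2)=0.7382, √(2b)=1.4765; F=0.7382×21.392=15.7925, v=11.5960/1.4765=7.8538
k=1: u−w=-39.8290, u+w=-19.8590; √(b/2)=0.7382, √(2b)=1.4765; F=0.7382×(-39.829)=-29.4034, v=-19.8590/1.4765=-13.4502
k=2: u−w=-10.8020, u+w=47.4480; √(b/2)=0.7382, √(2b)=1.4765; F=0.7382×(-10.802)=-7.9745, v=47.4480/1.4765=32.1358
k=3: u−w=-15.0790, u+w=-0.0790; √(b/2)=0.7382, √(2b)=1.4765; F=0.7382×(-15.079)=-11.1319, v=-0.0790/1.4765=-0.0535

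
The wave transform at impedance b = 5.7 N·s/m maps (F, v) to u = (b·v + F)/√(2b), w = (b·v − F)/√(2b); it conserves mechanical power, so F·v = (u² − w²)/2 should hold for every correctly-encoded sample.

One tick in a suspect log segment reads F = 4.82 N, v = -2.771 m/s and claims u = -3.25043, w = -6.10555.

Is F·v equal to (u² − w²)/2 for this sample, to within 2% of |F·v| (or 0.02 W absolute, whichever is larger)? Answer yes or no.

yes

F·v = 4.82×(-2.771) = -13.35622 W.
(u² − w²)/2 = (10.56530 − 37.27774)/2 = -13.35622 W.
|Δ| = 0.00000;  2% of max(1, |F·v|) = 0.26712.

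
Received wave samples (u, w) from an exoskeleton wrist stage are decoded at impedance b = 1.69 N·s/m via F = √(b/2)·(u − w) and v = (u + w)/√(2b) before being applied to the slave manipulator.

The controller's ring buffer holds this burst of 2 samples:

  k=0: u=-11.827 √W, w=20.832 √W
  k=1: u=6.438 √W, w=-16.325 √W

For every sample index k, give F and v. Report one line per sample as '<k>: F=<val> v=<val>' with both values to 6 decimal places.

k=0: u−w=-32.659000, u+w=9.005000; √(b/2)=0.919239, √(2b)=1.838478; F=0.919239×(-32.659)=-30.021420, v=9.005000/1.838478=4.898074
k=1: u−w=22.763000, u+w=-9.887000; √(b/2)=0.919239, √(2b)=1.838478; F=0.919239×22.763=20.924633, v=-9.887000/1.838478=-5.377819

0: F=-30.021420 v=4.898074
1: F=20.924633 v=-5.377819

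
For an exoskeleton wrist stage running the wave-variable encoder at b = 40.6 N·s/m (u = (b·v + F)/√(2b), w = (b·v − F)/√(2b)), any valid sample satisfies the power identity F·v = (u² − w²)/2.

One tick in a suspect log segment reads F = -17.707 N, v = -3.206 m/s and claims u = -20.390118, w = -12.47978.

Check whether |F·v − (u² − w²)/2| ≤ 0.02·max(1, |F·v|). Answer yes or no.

F·v = (-17.707)×(-3.206) = 56.768642 W.
(u² − w²)/2 = (415.756912 − 155.744909)/2 = 130.006002 W.
|Δ| = 73.237360;  2% of max(1, |F·v|) = 1.135373.

no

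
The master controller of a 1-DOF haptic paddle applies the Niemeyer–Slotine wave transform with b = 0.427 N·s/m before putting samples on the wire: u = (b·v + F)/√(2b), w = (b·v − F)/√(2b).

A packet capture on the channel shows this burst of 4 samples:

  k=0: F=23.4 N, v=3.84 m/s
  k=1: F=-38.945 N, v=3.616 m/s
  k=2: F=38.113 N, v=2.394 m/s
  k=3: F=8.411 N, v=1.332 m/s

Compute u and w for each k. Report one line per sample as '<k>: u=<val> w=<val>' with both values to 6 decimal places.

0: u=27.095667 w=-23.547041
1: u=-40.471929 w=43.813552
2: u=42.348599 w=-40.136253
3: u=9.717085 w=-8.486155

k=0: b·v=0.427×3.84=1.639680; √(2b)=0.924121; u=(1.639680+23.4)/0.924121=27.095667, w=(1.639680−23.4)/0.924121=-23.547041
k=1: b·v=0.427×3.616=1.544032; √(2b)=0.924121; u=(1.544032+(-38.945))/0.924121=-40.471929, w=(1.544032−(-38.945))/0.924121=43.813552
k=2: b·v=0.427×2.394=1.022238; √(2b)=0.924121; u=(1.022238+38.113)/0.924121=42.348599, w=(1.022238−38.113)/0.924121=-40.136253
k=3: b·v=0.427×1.332=0.568764; √(2b)=0.924121; u=(0.568764+8.411)/0.924121=9.717085, w=(0.568764−8.411)/0.924121=-8.486155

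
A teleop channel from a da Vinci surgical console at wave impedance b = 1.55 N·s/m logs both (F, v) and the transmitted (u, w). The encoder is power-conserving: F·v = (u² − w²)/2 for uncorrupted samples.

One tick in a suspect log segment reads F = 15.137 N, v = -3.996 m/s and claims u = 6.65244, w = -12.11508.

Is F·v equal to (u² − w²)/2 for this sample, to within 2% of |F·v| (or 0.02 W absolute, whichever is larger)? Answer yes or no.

no

F·v = 15.137×(-3.996) = -60.487452 W.
(u² − w²)/2 = (44.254958 − 146.775163)/2 = -51.260103 W.
|Δ| = 9.227349;  2% of max(1, |F·v|) = 1.209749.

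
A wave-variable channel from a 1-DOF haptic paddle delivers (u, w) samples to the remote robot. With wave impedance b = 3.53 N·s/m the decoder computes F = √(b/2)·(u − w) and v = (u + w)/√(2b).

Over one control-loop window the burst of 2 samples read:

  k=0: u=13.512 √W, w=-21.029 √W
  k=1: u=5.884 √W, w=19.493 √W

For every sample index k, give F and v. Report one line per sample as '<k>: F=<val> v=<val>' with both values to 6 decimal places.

0: F=45.888859 v=-2.829060
1: F=-18.080006 v=9.550760

k=0: u−w=34.541000, u+w=-7.517000; √(b/2)=1.328533, √(2b)=2.657066; F=1.328533×34.541=45.888859, v=-7.517000/2.657066=-2.829060
k=1: u−w=-13.609000, u+w=25.377000; √(b/2)=1.328533, √(2b)=2.657066; F=1.328533×(-13.609)=-18.080006, v=25.377000/2.657066=9.550760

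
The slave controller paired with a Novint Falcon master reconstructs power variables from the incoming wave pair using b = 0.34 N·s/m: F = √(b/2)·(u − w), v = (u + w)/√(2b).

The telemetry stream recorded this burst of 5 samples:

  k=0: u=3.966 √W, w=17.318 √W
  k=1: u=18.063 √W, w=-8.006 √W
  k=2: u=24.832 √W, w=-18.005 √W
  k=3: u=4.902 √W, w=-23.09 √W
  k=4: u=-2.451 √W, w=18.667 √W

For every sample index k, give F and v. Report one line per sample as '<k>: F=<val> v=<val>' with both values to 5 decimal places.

k=0: u−w=-13.35200, u+w=21.28400; √(b/2)=0.41231, √(2b)=0.82462; F=0.41231×(-13.352)=-5.50517, v=21.28400/0.82462=25.81064
k=1: u−w=26.06900, u+w=10.05700; √(b/2)=0.41231, √(2b)=0.82462; F=0.41231×26.069=10.74852, v=10.05700/0.82462=12.19590
k=2: u−w=42.83700, u+w=6.82700; √(b/2)=0.41231, √(2b)=0.82462; F=0.41231×42.837=17.66215, v=6.82700/0.82462=8.27895
k=3: u−w=27.99200, u+w=-18.18800; √(b/2)=0.41231, √(2b)=0.82462; F=0.41231×27.992=11.54140, v=-18.18800/0.82462=-22.05619
k=4: u−w=-21.11800, u+w=16.21600; √(b/2)=0.41231, √(2b)=0.82462; F=0.41231×(-21.118)=-8.70717, v=16.21600/0.82462=19.66479

0: F=-5.50517 v=25.81064
1: F=10.74852 v=12.19590
2: F=17.66215 v=8.27895
3: F=11.54140 v=-22.05619
4: F=-8.70717 v=19.66479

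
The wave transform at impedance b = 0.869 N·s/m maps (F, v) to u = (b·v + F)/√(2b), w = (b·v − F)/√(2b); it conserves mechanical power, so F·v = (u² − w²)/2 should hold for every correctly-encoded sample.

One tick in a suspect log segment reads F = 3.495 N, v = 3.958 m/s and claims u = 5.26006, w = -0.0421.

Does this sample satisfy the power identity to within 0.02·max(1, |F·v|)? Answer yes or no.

F·v = 3.495×3.958 = 13.83321 W.
(u² − w²)/2 = (27.66823 − 0.00177)/2 = 13.83323 W.
|Δ| = 0.00002;  2% of max(1, |F·v|) = 0.27666.

yes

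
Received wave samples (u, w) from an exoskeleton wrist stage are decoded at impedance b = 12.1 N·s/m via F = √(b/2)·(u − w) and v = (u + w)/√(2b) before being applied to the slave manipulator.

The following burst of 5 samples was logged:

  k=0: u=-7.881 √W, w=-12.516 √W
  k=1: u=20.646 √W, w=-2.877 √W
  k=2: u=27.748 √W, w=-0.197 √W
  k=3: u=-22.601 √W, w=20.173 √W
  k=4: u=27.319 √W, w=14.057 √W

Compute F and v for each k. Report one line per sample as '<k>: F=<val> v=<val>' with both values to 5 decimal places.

0: F=11.40059 v=-4.14628
1: F=57.85893 v=3.61206
2: F=68.73561 v=5.60054
3: F=-105.21013 v=-0.49356
4: F=32.62021 v=8.41087

k=0: u−w=4.63500, u+w=-20.39700; √(b/2)=2.45967, √(2b)=4.91935; F=2.45967×4.635=11.40059, v=-20.39700/4.91935=-4.14628
k=1: u−w=23.52300, u+w=17.76900; √(b/2)=2.45967, √(2b)=4.91935; F=2.45967×23.523=57.85893, v=17.76900/4.91935=3.61206
k=2: u−w=27.94500, u+w=27.55100; √(b/2)=2.45967, √(2b)=4.91935; F=2.45967×27.945=68.73561, v=27.55100/4.91935=5.60054
k=3: u−w=-42.77400, u+w=-2.42800; √(b/2)=2.45967, √(2b)=4.91935; F=2.45967×(-42.774)=-105.21013, v=-2.42800/4.91935=-0.49356
k=4: u−w=13.26200, u+w=41.37600; √(b/2)=2.45967, √(2b)=4.91935; F=2.45967×13.262=32.62021, v=41.37600/4.91935=8.41087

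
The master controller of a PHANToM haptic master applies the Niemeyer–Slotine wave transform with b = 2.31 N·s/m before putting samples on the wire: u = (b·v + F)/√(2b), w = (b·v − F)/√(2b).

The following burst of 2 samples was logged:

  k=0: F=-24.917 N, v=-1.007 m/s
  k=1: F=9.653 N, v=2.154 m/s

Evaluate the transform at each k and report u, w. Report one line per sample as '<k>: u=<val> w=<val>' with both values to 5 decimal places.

0: u=-12.67467 w=10.51021
1: u=6.80591 w=-2.17606

k=0: b·v=2.31×(-1.007)=-2.32617; √(2b)=2.14942; u=(-2.32617+(-24.917))/2.14942=-12.67467, w=(-2.32617−(-24.917))/2.14942=10.51021
k=1: b·v=2.31×2.154=4.97574; √(2b)=2.14942; u=(4.97574+9.653)/2.14942=6.80591, w=(4.97574−9.653)/2.14942=-2.17606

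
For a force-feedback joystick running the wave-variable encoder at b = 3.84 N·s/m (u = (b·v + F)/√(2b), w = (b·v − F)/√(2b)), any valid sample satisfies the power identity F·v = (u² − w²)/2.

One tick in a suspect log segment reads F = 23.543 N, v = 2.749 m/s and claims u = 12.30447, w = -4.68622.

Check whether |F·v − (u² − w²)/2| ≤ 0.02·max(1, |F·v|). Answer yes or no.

F·v = 23.543×2.749 = 64.71971 W.
(u² − w²)/2 = (151.39998 − 21.96066)/2 = 64.71966 W.
|Δ| = 0.00004;  2% of max(1, |F·v|) = 1.29439.

yes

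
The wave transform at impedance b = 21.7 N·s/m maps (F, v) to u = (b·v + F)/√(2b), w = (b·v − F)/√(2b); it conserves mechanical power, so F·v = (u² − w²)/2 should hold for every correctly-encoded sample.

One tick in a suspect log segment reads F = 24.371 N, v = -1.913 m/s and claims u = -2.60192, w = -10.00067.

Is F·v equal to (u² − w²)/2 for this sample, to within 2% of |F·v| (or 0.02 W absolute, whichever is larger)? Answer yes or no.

yes

F·v = 24.371×(-1.913) = -46.6217 W.
(u² − w²)/2 = (6.7700 − 100.0134)/2 = -46.6217 W.
|Δ| = 0.0000;  2% of max(1, |F·v|) = 0.9324.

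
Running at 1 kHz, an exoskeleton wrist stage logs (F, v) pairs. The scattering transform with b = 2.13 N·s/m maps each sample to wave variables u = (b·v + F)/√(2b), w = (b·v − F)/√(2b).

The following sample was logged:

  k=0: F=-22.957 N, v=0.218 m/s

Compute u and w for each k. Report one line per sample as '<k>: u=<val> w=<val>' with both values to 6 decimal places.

k=0: b·v=2.13×0.218=0.464340; √(2b)=2.063977; u=(0.464340+(-22.957))/2.063977=-10.897729, w=(0.464340−(-22.957))/2.063977=11.347676

0: u=-10.897729 w=11.347676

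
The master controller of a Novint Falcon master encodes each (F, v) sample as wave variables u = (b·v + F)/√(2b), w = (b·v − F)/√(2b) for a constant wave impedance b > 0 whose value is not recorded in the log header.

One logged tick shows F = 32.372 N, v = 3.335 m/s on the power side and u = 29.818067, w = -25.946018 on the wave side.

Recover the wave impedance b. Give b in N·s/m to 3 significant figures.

b = 0.674 N·s/m

u + w = 3.872049;  u + w = √(2b)·v, so √(2b) = 3.872049/3.335 = 1.161034.
b = (√(2b))²/2 = 1.348000/2 = 0.674000.
(Check via u − w = 2F/√(2b): u − w = 55.764085, 2F/√(2b) = 55.764077.)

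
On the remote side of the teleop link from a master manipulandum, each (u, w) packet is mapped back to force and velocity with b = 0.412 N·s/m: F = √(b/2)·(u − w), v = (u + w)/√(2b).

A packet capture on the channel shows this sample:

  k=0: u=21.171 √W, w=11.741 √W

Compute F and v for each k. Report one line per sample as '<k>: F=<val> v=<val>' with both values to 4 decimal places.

0: F=4.2800 v=36.2569

k=0: u−w=9.4300, u+w=32.9120; √(b/2)=0.4539, √(2b)=0.9077; F=0.4539×9.43=4.2800, v=32.9120/0.9077=36.2569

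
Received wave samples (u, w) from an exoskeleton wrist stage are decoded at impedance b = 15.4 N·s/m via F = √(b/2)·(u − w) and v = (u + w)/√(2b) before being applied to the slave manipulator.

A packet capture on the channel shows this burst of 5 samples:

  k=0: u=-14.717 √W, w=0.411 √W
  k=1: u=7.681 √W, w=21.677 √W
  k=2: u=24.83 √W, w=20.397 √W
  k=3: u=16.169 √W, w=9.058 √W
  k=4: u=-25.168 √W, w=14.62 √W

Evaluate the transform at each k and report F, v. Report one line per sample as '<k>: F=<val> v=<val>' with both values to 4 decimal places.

0: F=-41.9785 v=-2.5778
1: F=-38.8373 v=5.2899
2: F=12.3011 v=8.1493
3: F=19.7322 v=4.5456
4: F=-110.4072 v=-1.9006

k=0: u−w=-15.1280, u+w=-14.3060; √(b/2)=2.7749, √(2b)=5.5498; F=2.7749×(-15.128)=-41.9785, v=-14.3060/5.5498=-2.5778
k=1: u−w=-13.9960, u+w=29.3580; √(b/2)=2.7749, √(2b)=5.5498; F=2.7749×(-13.996)=-38.8373, v=29.3580/5.5498=5.2899
k=2: u−w=4.4330, u+w=45.2270; √(b/2)=2.7749, √(2b)=5.5498; F=2.7749×4.433=12.3011, v=45.2270/5.5498=8.1493
k=3: u−w=7.1110, u+w=25.2270; √(b/2)=2.7749, √(2b)=5.5498; F=2.7749×7.111=19.7322, v=25.2270/5.5498=4.5456
k=4: u−w=-39.7880, u+w=-10.5480; √(b/2)=2.7749, √(2b)=5.5498; F=2.7749×(-39.788)=-110.4072, v=-10.5480/5.5498=-1.9006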